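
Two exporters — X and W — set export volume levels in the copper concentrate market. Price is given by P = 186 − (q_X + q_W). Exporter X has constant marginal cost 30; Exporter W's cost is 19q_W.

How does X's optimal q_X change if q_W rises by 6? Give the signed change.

Exporter X's profit: π = q_X(186 − (q_X + q_W)) − 30q_X.
∂π/∂q_X = 156 − 2q_X − q_W = 0, so q_X = 78 − 0.5q_W.
The reaction-function slope is −0.5, so a 6-unit rise in q_W moves q_X by −0.5 × 6 = −3. X's best response falls — the actions are strategic substitutes.

-3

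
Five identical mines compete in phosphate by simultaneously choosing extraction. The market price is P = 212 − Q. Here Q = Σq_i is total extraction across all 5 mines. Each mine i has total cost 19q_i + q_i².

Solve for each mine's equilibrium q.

24.125

A representative mine's profit is π_i = q_i(212 − Q) − 19q_i − q_i², with Q = q_i + Σ_{j≠i} q_j.
First-order condition: 193 − 4q_i − Σ_{j≠i} q_j = 0.
Imposing symmetry (q_j = q for all j) turns Σ_{j≠i} q_j into 4q, so 193 = 8q and q = 24.125.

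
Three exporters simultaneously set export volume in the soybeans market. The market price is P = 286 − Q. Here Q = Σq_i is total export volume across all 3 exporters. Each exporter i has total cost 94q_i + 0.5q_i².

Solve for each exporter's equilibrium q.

38.4

A representative exporter's profit is π_i = q_i(286 − Q) − 94q_i − 0.5q_i², with Q = q_i + Σ_{j≠i} q_j.
First-order condition: 192 − 3q_i − Σ_{j≠i} q_j = 0.
In a symmetric equilibrium every exporter chooses the same q, so Σ_{j≠i} q_j = 2q. The condition becomes 192 − 5q = 0, giving q = 192/5 = 38.4.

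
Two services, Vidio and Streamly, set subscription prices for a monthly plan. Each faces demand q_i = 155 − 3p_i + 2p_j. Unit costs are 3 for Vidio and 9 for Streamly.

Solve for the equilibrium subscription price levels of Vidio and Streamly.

42.125, 44.375

Vidio's profit: π = (p_{Vidio} − 3)(155 − 3p_{Vidio} + 2p_{Streamly}).
∂π/∂p_{Vidio} = 164 − 6p_{Vidio} + 2p_{Streamly} = 0 ⇒ p_{Vidio} = 82/3 + (1/3)p_{Streamly}.
Similarly p_{Streamly} = 91/3 + (1/3)p_{Vidio}.
Substituting the second reaction function into the first: p_{Vidio} = 82/3 + (1/3)(91/3 + (1/3)p_{Vidio}), which gives (8/9)p_{Vidio} = 337/9 ⇒ p_{Vidio} = 42.125.
Then p_{Streamly} = 91/3 + (1/3)·42.125 = 44.375.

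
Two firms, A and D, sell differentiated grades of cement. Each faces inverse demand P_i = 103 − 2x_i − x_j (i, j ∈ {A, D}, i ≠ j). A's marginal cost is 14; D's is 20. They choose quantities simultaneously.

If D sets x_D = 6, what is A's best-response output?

Firm A's profit: π = x_A(103 − 2x_A − x_D) − 14x_A.
∂π/∂x_A = 89 − 4x_A − x_D = 0 ⇒ x_A = 22.25 − 0.25x_D.
At x_D = 6: x_A = 22.25 − 0.25·6 = 20.75.

20.75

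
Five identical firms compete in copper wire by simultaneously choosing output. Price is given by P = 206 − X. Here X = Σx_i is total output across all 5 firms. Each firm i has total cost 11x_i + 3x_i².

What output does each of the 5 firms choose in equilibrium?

A representative firm's profit is π_i = x_i(206 − X) − 11x_i − 3x_i², with X = x_i + Σ_{j≠i} x_j.
First-order condition: 195 − 8x_i − Σ_{j≠i} x_j = 0.
In a symmetric equilibrium every firm chooses the same x, so Σ_{j≠i} x_j = 4x. The condition becomes 195 − 12x = 0, giving x = 195/12 = 16.25.

16.25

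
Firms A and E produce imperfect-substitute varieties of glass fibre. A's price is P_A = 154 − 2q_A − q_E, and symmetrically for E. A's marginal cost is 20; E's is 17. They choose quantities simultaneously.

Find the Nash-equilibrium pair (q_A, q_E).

Firm A's profit: π = q_A(154 − 2q_A − q_E) − 20q_A.
∂π/∂q_A = 134 − 4q_A − q_E = 0 ⇒ q_A = 33.5 − 0.25q_E.
Similarly q_E = 34.25 − 0.25q_A.
Solving the two reaction functions simultaneously: (1 − (−0.25)(−0.25))q_A = 33.5 − 0.25·34.25, so 0.9375q_A = 24.9375 and q_A = 26.6.
Then q_E = 34.25 − 0.25·26.6 = 27.6.

26.6, 27.6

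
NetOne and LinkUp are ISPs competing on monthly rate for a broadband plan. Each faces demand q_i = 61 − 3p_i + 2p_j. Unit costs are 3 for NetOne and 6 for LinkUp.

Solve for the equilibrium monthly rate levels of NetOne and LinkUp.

NetOne's profit: π = (p_{NetOne} − 3)(61 − 3p_{NetOne} + 2p_{LinkUp}).
∂π/∂p_{NetOne} = 70 − 6p_{NetOne} + 2p_{LinkUp} = 0 ⇒ p_{NetOne} = 35/3 + (1/3)p_{LinkUp}.
Similarly p_{LinkUp} = 79/6 + (1/3)p_{NetOne}.
Plugging p_{LinkUp} into NetOne's best response: p_{NetOne} = 35/3 + (1/3)(79/6 + (1/3)p_{NetOne}) ⇒ (8/9)p_{NetOne} = 289/18, so p_{NetOne} = 18.0625.
Then p_{LinkUp} = 79/6 + (1/3)·18.0625 = 19.1875.

18.0625, 19.1875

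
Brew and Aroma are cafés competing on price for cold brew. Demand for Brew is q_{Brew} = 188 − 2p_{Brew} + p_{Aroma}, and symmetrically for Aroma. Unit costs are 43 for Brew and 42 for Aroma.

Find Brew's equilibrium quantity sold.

96.4

Brew's profit: π = (p_{Brew} − 43)(188 − 2p_{Brew} + p_{Aroma}).
∂π/∂p_{Brew} = 274 − 4p_{Brew} + p_{Aroma} = 0 ⇒ p_{Brew} = 68.5 + 0.25p_{Aroma}.
Similarly p_{Aroma} = 68 + 0.25p_{Brew}.
Plugging p_{Aroma} into Brew's best response: p_{Brew} = 68.5 + 0.25(68 + 0.25p_{Brew}) ⇒ 0.9375p_{Brew} = 85.5, so p_{Brew} = 91.2.
Then p_{Aroma} = 68 + 0.25·91.2 = 90.8.
q_{Brew} = 188 − 2·91.2 + 90.8 = 96.4.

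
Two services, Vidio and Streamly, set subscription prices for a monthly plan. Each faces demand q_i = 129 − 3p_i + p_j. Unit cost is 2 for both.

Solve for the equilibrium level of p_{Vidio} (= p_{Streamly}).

Vidio's profit: π = (p_{Vidio} − 2)(129 − 3p_{Vidio} + p_{Streamly}).
∂π/∂p_{Vidio} = 135 − 6p_{Vidio} + p_{Streamly} = 0 ⇒ p_{Vidio} = 22.5 + (1/6)p_{Streamly}.
By symmetry p_{Streamly} = p_{Vidio}; substituting into the reaction function, (5/6)p_{Vidio} = 22.5 and p_{Vidio} = 27.

27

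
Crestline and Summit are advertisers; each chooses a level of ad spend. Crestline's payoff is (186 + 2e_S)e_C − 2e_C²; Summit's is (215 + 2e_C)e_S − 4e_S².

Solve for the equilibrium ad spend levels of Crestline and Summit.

68.5, 44

Expanding Crestline's payoff: 186e_C + 2e_Se_C − 2e_C².
∂π/∂e_C = 186 + 2e_S − 4e_C = 0, so e_C = 46.5 + 0.5e_S.
Likewise for Summit: e_S = 26.875 + 0.25e_C.
Plugging e_S into Crestline's best response: e_C = 46.5 + 0.5(26.875 + 0.25e_C) ⇒ 0.875e_C = 59.9375, so e_C = 68.5.
Then e_S = 26.875 + 0.25·68.5 = 44.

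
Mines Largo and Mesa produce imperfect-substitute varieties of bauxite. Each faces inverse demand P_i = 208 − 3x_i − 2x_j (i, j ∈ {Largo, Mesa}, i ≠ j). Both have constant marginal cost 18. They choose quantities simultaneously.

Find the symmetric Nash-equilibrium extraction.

Mine Largo's profit: π = x_{Largo}(208 − 3x_{Largo} − 2x_{Mesa}) − 18x_{Largo}.
∂π/∂x_{Largo} = 190 − 6x_{Largo} − 2x_{Mesa} = 0 ⇒ x_{Largo} = 95/3 − (1/3)x_{Mesa}.
By symmetry x_{Mesa} = x_{Largo}; substituting into the reaction function, (4/3)x_{Largo} = 95/3 and x_{Largo} = 23.75.

23.75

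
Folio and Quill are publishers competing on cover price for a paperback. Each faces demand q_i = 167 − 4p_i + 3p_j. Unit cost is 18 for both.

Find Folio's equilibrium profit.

3552.16

Folio's profit: π = (p_{Folio} − 18)(167 − 4p_{Folio} + 3p_{Quill}).
∂π/∂p_{Folio} = 239 − 8p_{Folio} + 3p_{Quill} = 0 ⇒ p_{Folio} = 29.875 + 0.375p_{Quill}.
The game is symmetric, so in equilibrium p_{Quill} = p_{Folio}: the reaction function gives 0.625p_{Folio} = 29.875, hence p_{Folio} = 47.8.
q_{Folio} = 167 − 4·47.8 + 3·47.8 = 119.2.
Profit = (47.8 − 18)·119.2 = 3552.16.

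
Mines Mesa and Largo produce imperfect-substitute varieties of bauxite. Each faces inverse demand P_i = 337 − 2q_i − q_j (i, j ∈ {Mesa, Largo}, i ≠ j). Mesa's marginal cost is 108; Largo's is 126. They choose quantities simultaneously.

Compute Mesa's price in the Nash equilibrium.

202

Mine Mesa's profit: π = q_{Mesa}(337 − 2q_{Mesa} − q_{Largo}) − 108q_{Mesa}.
∂π/∂q_{Mesa} = 229 − 4q_{Mesa} − q_{Largo} = 0 ⇒ q_{Mesa} = 57.25 − 0.25q_{Largo}.
Similarly q_{Largo} = 52.75 − 0.25q_{Mesa}.
Plugging q_{Largo} into Mesa's best response: q_{Mesa} = 57.25 − 0.25(52.75 − 0.25q_{Mesa}) ⇒ 0.9375q_{Mesa} = 44.0625, so q_{Mesa} = 47.
Then q_{Largo} = 52.75 − 0.25·47 = 41.
P_{Mesa} = 337 − 2·47 − 41 = 202.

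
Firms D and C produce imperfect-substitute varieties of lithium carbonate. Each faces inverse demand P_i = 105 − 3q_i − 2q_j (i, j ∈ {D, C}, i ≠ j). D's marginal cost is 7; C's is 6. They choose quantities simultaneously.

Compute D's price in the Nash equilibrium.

43.5625

Firm D's profit: π = q_D(105 − 3q_D − 2q_C) − 7q_D.
∂π/∂q_D = 98 − 6q_D − 2q_C = 0 ⇒ q_D = 49/3 − (1/3)q_C.
Similarly q_C = 16.5 − (1/3)q_D.
Substituting the second reaction function into the first: q_D = 49/3 − (1/3)(16.5 − (1/3)q_D), which gives (8/9)q_D = 65/6 ⇒ q_D = 12.1875.
Then q_C = 16.5 − (1/3)·12.1875 = 12.4375.
P_D = 105 − 3·12.1875 − 2·12.4375 = 43.5625.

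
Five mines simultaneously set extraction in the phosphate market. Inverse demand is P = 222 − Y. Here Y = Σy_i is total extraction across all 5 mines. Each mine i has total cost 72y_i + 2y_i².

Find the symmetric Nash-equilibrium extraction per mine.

A representative mine's profit is π_i = y_i(222 − Y) − 72y_i − 2y_i², with Y = y_i + Σ_{j≠i} y_j.
First-order condition: 150 − 6y_i − Σ_{j≠i} y_j = 0.
With identical mines, set every y_j = y: then 150 − 6y − 4y = 0, i.e. y = 150/10 = 15.

15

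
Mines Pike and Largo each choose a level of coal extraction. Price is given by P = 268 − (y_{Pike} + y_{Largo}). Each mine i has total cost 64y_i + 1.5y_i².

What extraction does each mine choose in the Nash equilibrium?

34

Mine Pike's profit: π = y_{Pike}(268 − (y_{Pike} + y_{Largo})) − 64y_{Pike} − 1.5y_{Pike}².
∂π/∂y_{Pike} = 204 − 5y_{Pike} − y_{Largo} = 0, so y_{Pike} = 40.8 − 0.2y_{Largo}.
Setting y_{Pike} = y_{Largo} in the reaction function: y_{Pike} = 40.8 − 0.2y_{Pike}, so y_{Pike} = 40.8 / 1.2 = 34.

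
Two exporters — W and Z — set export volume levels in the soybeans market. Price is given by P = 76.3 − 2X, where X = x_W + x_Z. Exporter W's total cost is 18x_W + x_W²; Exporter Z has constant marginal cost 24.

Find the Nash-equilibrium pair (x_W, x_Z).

Exporter W's profit: π = x_W(76.3 − 2(x_W + x_Z)) − 18x_W − x_W².
∂π/∂x_W = 58.3 − 6x_W − 2x_Z = 0, so x_W = 583/60 − (1/3)x_Z.
For Z: ∂π/∂x_Z = 52.3 − 4x_Z − 2x_W = 0 ⇒ x_Z = 13.075 − 0.5x_W.
Plugging x_Z into W's best response: x_W = 583/60 − (1/3)(13.075 − 0.5x_W) ⇒ (5/6)x_W = 643/120, so x_W = 6.43.
Then x_Z = 13.075 − 0.5·6.43 = 9.86.

6.43, 9.86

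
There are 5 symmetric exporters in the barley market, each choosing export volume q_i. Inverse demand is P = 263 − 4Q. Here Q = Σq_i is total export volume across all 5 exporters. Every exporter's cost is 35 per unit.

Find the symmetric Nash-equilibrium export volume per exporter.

A representative exporter's profit is π_i = q_i(263 − 4Q) − 35q_i, with Q = q_i + Σ_{j≠i} q_j.
First-order condition: 228 − 8q_i − 4Σ_{j≠i} q_j = 0.
With identical exporters, set every q_j = q: then 228 − 8q − 16q = 0, i.e. q = 228/24 = 9.5.

9.5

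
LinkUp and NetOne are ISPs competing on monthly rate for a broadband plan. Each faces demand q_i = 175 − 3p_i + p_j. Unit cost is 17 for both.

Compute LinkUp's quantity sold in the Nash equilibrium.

84.6

LinkUp's profit: π = (p_{LinkUp} − 17)(175 − 3p_{LinkUp} + p_{NetOne}).
∂π/∂p_{LinkUp} = 226 − 6p_{LinkUp} + p_{NetOne} = 0 ⇒ p_{LinkUp} = 113/3 + (1/6)p_{NetOne}.
The game is symmetric, so in equilibrium p_{NetOne} = p_{LinkUp}: the reaction function gives (5/6)p_{LinkUp} = 113/3, hence p_{LinkUp} = 45.2.
q_{LinkUp} = 175 − 3·45.2 + 45.2 = 84.6.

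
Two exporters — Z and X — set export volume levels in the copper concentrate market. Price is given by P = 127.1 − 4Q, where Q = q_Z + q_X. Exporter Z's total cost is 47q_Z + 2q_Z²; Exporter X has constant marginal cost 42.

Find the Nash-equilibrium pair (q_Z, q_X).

3.755, 8.76

Exporter Z's profit: π = q_Z(127.1 − 4(q_Z + q_X)) − 47q_Z − 2q_Z².
∂π/∂q_Z = 80.1 − 12q_Z − 4q_X = 0, so q_Z = 6.675 − (1/3)q_X.
For X: ∂π/∂q_X = 85.1 − 8q_X − 4q_Z = 0 ⇒ q_X = 10.6375 − 0.5q_Z.
Solving the two reaction functions simultaneously: (1 − (−1/3)(−0.5))q_Z = 6.675 − (1/3)·10.6375, so (5/6)q_Z = 751/240 and q_Z = 3.755.
Then q_X = 10.6375 − 0.5·3.755 = 8.76.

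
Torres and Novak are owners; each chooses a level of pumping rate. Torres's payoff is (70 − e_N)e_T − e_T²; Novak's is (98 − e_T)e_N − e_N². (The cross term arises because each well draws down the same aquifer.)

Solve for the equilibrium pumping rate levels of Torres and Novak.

14, 42

Expanding Torres's payoff: 70e_T − e_Ne_T − e_T².
∂π/∂e_T = 70 − e_N − 2e_T = 0, so e_T = 35 − 0.5e_N.
Likewise for Novak: e_N = 49 − 0.5e_T.
Solving the two reaction functions simultaneously: (1 − (−0.5)(−0.5))e_T = 35 − 0.5·49, so 0.75e_T = 10.5 and e_T = 14.
Then e_N = 49 − 0.5·14 = 42.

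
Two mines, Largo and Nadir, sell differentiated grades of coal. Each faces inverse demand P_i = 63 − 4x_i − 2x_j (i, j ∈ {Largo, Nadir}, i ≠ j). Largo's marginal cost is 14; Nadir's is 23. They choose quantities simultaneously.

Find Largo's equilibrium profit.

Mine Largo's profit: π = x_{Largo}(63 − 4x_{Largo} − 2x_{Nadir}) − 14x_{Largo}.
∂π/∂x_{Largo} = 49 − 8x_{Largo} − 2x_{Nadir} = 0 ⇒ x_{Largo} = 6.125 − 0.25x_{Nadir}.
Similarly x_{Nadir} = 5 − 0.25x_{Largo}.
Plugging x_{Nadir} into Largo's best response: x_{Largo} = 6.125 − 0.25(5 − 0.25x_{Largo}) ⇒ 0.9375x_{Largo} = 4.875, so x_{Largo} = 5.2.
Then x_{Nadir} = 5 − 0.25·5.2 = 3.7.
P_{Largo} = 63 − 4·5.2 − 2·3.7 = 34.8.
Profit = (34.8 − 14)·5.2 = 108.16.

108.16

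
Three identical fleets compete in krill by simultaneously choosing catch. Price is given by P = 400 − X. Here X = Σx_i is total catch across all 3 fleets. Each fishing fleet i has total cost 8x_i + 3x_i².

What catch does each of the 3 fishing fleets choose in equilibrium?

39.2

A representative fishing fleet's profit is π_i = x_i(400 − X) − 8x_i − 3x_i², with X = x_i + Σ_{j≠i} x_j.
First-order condition: 392 − 8x_i − Σ_{j≠i} x_j = 0.
In a symmetric equilibrium every fishing fleet chooses the same x, so Σ_{j≠i} x_j = 2x. The condition becomes 392 − 10x = 0, giving x = 392/10 = 39.2.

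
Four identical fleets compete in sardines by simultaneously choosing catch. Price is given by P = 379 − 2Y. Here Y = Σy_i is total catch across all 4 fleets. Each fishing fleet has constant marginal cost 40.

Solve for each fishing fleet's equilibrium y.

33.9

A representative fishing fleet's profit is π_i = y_i(379 − 2Y) − 40y_i, with Y = y_i + Σ_{j≠i} y_j.
First-order condition: 339 − 4y_i − 2Σ_{j≠i} y_j = 0.
Imposing symmetry (y_j = y for all j) turns Σ_{j≠i} y_j into 3y, so 339 = 10y and y = 33.9.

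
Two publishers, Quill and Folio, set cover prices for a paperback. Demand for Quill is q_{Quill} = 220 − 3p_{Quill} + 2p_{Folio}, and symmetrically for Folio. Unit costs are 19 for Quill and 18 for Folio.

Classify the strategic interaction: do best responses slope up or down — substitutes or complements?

strategic complements

Quill's profit: π = (p_{Quill} − 19)(220 − 3p_{Quill} + 2p_{Folio}).
∂π/∂p_{Quill} = 277 − 6p_{Quill} + 2p_{Folio} = 0 ⇒ p_{Quill} = 277/6 + (1/3)p_{Folio}.
The best-response slope dp_{Quill}/dp_{Folio} = 1/3 > 0: the reaction function is upward-sloping, so the choices are strategic complements.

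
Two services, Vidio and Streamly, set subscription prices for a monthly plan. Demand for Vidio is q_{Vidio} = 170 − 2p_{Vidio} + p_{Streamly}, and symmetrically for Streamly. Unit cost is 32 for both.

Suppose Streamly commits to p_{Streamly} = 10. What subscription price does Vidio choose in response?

61

Vidio's profit: π = (p_{Vidio} − 32)(170 − 2p_{Vidio} + p_{Streamly}).
∂π/∂p_{Vidio} = 234 − 4p_{Vidio} + p_{Streamly} = 0 ⇒ p_{Vidio} = 58.5 + 0.25p_{Streamly}.
At p_{Streamly} = 10: p_{Vidio} = 58.5 + 0.25·10 = 61.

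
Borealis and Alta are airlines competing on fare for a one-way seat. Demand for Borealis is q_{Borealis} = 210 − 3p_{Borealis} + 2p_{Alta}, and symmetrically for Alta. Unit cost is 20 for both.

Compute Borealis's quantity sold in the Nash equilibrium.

142.5

Borealis's profit: π = (p_{Borealis} − 20)(210 − 3p_{Borealis} + 2p_{Alta}).
∂π/∂p_{Borealis} = 270 − 6p_{Borealis} + 2p_{Alta} = 0 ⇒ p_{Borealis} = 45 + (1/3)p_{Alta}.
Setting p_{Borealis} = p_{Alta} in the reaction function: p_{Borealis} = 45 + (1/3)p_{Borealis}, so p_{Borealis} = 45 / (2/3) = 67.5.
q_{Borealis} = 210 − 3·67.5 + 2·67.5 = 142.5.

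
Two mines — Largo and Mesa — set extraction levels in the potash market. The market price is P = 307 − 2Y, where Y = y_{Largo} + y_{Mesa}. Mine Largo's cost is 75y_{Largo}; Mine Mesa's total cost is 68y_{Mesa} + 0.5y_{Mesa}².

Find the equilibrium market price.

160.25

Mine Largo's profit: π = y_{Largo}(307 − 2(y_{Largo} + y_{Mesa})) − 75y_{Largo}.
∂π/∂y_{Largo} = 232 − 4y_{Largo} − 2y_{Mesa} = 0, so y_{Largo} = 58 − 0.5y_{Mesa}.
For Mesa: ∂π/∂y_{Mesa} = 239 − 5y_{Mesa} − 2y_{Largo} = 0 ⇒ y_{Mesa} = 47.8 − 0.4y_{Largo}.
Solving the two reaction functions simultaneously: (1 − (−0.5)(−0.4))y_{Largo} = 58 − 0.5·47.8, so 0.8y_{Largo} = 34.1 and y_{Largo} = 42.625.
Then y_{Mesa} = 47.8 − 0.4·42.625 = 30.75.
Equilibrium price: P = 307 − 2·73.375 = 160.25.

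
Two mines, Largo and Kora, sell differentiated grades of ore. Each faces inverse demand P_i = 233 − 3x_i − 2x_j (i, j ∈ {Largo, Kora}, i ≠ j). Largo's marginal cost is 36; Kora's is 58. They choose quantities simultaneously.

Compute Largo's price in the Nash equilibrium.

114

Mine Largo's profit: π = x_{Largo}(233 − 3x_{Largo} − 2x_{Kora}) − 36x_{Largo}.
∂π/∂x_{Largo} = 197 − 6x_{Largo} − 2x_{Kora} = 0 ⇒ x_{Largo} = 197/6 − (1/3)x_{Kora}.
Similarly x_{Kora} = 175/6 − (1/3)x_{Largo}.
Solving the two reaction functions simultaneously: (1 − (−1/3)(−1/3))x_{Largo} = 197/6 − (1/3)·(175/6), so (8/9)x_{Largo} = 208/9 and x_{Largo} = 26.
Then x_{Kora} = 175/6 − (1/3)·26 = 20.5.
P_{Largo} = 233 − 3·26 − 2·20.5 = 114.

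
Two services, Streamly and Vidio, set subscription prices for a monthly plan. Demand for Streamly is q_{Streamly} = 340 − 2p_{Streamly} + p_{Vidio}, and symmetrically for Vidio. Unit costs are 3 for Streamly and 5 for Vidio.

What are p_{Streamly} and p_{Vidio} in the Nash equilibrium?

115.6, 116.4

Streamly's profit: π = (p_{Streamly} − 3)(340 − 2p_{Streamly} + p_{Vidio}).
∂π/∂p_{Streamly} = 346 − 4p_{Streamly} + p_{Vidio} = 0 ⇒ p_{Streamly} = 86.5 + 0.25p_{Vidio}.
Similarly p_{Vidio} = 87.5 + 0.25p_{Streamly}.
Substituting the second reaction function into the first: p_{Streamly} = 86.5 + 0.25(87.5 + 0.25p_{Streamly}), which gives 0.9375p_{Streamly} = 108.375 ⇒ p_{Streamly} = 115.6.
Then p_{Vidio} = 87.5 + 0.25·115.6 = 116.4.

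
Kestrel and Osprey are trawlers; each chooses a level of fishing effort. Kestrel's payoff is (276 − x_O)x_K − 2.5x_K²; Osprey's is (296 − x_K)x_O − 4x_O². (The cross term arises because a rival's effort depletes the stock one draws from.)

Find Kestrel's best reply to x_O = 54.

Expanding Kestrel's payoff: 276x_K − x_Ox_K − 2.5x_K².
∂π/∂x_K = 276 − x_O − 5x_K = 0, so x_K = 55.2 − 0.2x_O.
At x_O = 54: x_K = 55.2 − 0.2·54 = 44.4.

44.4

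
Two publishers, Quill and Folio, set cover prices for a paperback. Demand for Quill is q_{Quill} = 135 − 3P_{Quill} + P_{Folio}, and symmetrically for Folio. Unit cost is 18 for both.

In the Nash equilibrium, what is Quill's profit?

Quill's profit: π = (P_{Quill} − 18)(135 − 3P_{Quill} + P_{Folio}).
∂π/∂P_{Quill} = 189 − 6P_{Quill} + P_{Folio} = 0 ⇒ P_{Quill} = 31.5 + (1/6)P_{Folio}.
Setting P_{Quill} = P_{Folio} in the reaction function: P_{Quill} = 31.5 + (1/6)P_{Quill}, so P_{Quill} = 31.5 / (5/6) = 37.8.
q_{Quill} = 135 − 3·37.8 + 37.8 = 59.4.
Profit = (37.8 − 18)·59.4 = 1176.12.

1176.12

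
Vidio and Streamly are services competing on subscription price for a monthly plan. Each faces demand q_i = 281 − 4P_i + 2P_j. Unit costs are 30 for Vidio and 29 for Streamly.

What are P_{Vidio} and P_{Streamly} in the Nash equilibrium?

Vidio's profit: π = (P_{Vidio} − 30)(281 − 4P_{Vidio} + 2P_{Streamly}).
∂π/∂P_{Vidio} = 401 − 8P_{Vidio} + 2P_{Streamly} = 0 ⇒ P_{Vidio} = 50.125 + 0.25P_{Streamly}.
Similarly P_{Streamly} = 49.625 + 0.25P_{Vidio}.
Substituting the second reaction function into the first: P_{Vidio} = 50.125 + 0.25(49.625 + 0.25P_{Vidio}), which gives 0.9375P_{Vidio} = 2001/32 ⇒ P_{Vidio} = 66.7.
Then P_{Streamly} = 49.625 + 0.25·66.7 = 66.3.

66.7, 66.3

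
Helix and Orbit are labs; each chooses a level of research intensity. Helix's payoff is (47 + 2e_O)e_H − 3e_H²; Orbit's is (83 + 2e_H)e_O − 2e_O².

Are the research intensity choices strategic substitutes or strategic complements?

strategic complements

Expanding Helix's payoff: 47e_H + 2e_Oe_H − 3e_H².
∂π/∂e_H = 47 + 2e_O − 6e_H = 0, so e_H = 47/6 + (1/3)e_O.
The best-response slope de_H/de_O = 1/3 > 0: the reaction function is upward-sloping, so the choices are strategic complements.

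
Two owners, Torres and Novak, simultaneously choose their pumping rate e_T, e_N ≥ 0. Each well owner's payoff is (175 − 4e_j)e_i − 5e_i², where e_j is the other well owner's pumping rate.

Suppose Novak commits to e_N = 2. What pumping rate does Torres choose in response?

16.7

Torres's payoff is (175 − 4e_N)e_T − 5e_T².
∂π/∂e_T = 175 − 4e_N − 10e_T = 0, so e_T = 17.5 − 0.4e_N.
At e_N = 2: e_T = 17.5 − 0.4·2 = 16.7.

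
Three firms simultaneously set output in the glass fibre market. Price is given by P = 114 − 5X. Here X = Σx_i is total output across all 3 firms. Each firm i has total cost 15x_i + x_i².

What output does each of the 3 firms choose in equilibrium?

A representative firm's profit is π_i = x_i(114 − 5X) − 15x_i − x_i², with X = x_i + Σ_{j≠i} x_j.
First-order condition: 99 − 12x_i − 5Σ_{j≠i} x_j = 0.
With identical firms, set every x_j = x: then 99 − 12x − 10x = 0, i.e. x = 99/22 = 4.5.

4.5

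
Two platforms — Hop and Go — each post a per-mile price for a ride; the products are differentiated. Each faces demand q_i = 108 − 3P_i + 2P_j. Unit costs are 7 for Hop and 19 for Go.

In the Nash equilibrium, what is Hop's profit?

Hop's profit: π = (P_{Hop} − 7)(108 − 3P_{Hop} + 2P_{Go}).
∂π/∂P_{Hop} = 129 − 6P_{Hop} + 2P_{Go} = 0 ⇒ P_{Hop} = 21.5 + (1/3)P_{Go}.
Similarly P_{Go} = 27.5 + (1/3)P_{Hop}.
Solving the two reaction functions simultaneously: (1 − (1/3)(1/3))P_{Hop} = 21.5 + (1/3)·27.5, so (8/9)P_{Hop} = 92/3 and P_{Hop} = 34.5.
Then P_{Go} = 27.5 + (1/3)·34.5 = 39.
q_{Hop} = 108 − 3·34.5 + 2·39 = 82.5.
Profit = (34.5 − 7)·82.5 = 2268.75.

2268.75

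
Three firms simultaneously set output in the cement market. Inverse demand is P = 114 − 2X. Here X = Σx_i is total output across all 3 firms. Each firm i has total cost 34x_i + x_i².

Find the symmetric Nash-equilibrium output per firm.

8

A representative firm's profit is π_i = x_i(114 − 2X) − 34x_i − x_i², with X = x_i + Σ_{j≠i} x_j.
First-order condition: 80 − 6x_i − 2Σ_{j≠i} x_j = 0.
In a symmetric equilibrium every firm chooses the same x, so Σ_{j≠i} x_j = 2x. The condition becomes 80 − 10x = 0, giving x = 80/10 = 8.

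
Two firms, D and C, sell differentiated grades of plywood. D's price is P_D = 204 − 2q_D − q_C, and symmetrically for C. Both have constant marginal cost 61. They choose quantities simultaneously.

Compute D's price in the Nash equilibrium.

Firm D's profit: π = q_D(204 − 2q_D − q_C) − 61q_D.
∂π/∂q_D = 143 − 4q_D − q_C = 0 ⇒ q_D = 35.75 − 0.25q_C.
Setting q_D = q_C in the reaction function: q_D = 35.75 − 0.25q_D, so q_D = 35.75 / 1.25 = 28.6.
P_D = 204 − 2·28.6 − 28.6 = 118.2.

118.2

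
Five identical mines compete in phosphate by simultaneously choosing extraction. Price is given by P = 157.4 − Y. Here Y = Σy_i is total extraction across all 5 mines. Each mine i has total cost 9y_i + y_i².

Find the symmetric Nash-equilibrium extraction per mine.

18.55

A representative mine's profit is π_i = y_i(157.4 − Y) − 9y_i − y_i², with Y = y_i + Σ_{j≠i} y_j.
First-order condition: 148.4 − 4y_i − Σ_{j≠i} y_j = 0.
With identical mines, set every y_j = y: then 148.4 − 4y − 4y = 0, i.e. y = 148.4/8 = 18.55.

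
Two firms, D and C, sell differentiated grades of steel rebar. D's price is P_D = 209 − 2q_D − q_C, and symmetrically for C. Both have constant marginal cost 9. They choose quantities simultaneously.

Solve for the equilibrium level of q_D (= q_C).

Firm D's profit: π = q_D(209 − 2q_D − q_C) − 9q_D.
∂π/∂q_D = 200 − 4q_D − q_C = 0 ⇒ q_D = 50 − 0.25q_C.
By symmetry q_C = q_D; substituting into the reaction function, 1.25q_D = 50 and q_D = 40.

40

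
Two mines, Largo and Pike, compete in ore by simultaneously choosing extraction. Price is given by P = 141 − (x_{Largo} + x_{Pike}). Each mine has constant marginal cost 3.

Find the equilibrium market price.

Mine Largo's profit: π = x_{Largo}(141 − (x_{Largo} + x_{Pike})) − 3x_{Largo}.
∂π/∂x_{Largo} = 138 − 2x_{Largo} − x_{Pike} = 0, so x_{Largo} = 69 − 0.5x_{Pike}.
The game is symmetric, so in equilibrium x_{Pike} = x_{Largo}: the reaction function gives 1.5x_{Largo} = 69, hence x_{Largo} = 46.
Equilibrium price: P = 141 − 92 = 49.

49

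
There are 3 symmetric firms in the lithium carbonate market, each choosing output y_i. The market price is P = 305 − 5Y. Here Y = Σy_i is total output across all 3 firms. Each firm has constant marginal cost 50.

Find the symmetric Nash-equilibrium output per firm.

A representative firm's profit is π_i = y_i(305 − 5Y) − 50y_i, with Y = y_i + Σ_{j≠i} y_j.
First-order condition: 255 − 10y_i − 5Σ_{j≠i} y_j = 0.
In a symmetric equilibrium every firm chooses the same y, so Σ_{j≠i} y_j = 2y. The condition becomes 255 − 20y = 0, giving y = 255/20 = 12.75.

12.75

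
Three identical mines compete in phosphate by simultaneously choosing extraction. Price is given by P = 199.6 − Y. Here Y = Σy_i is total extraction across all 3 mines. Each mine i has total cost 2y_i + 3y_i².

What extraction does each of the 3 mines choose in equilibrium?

19.76

A representative mine's profit is π_i = y_i(199.6 − Y) − 2y_i − 3y_i², with Y = y_i + Σ_{j≠i} y_j.
First-order condition: 197.6 − 8y_i − Σ_{j≠i} y_j = 0.
Imposing symmetry (y_j = y for all j) turns Σ_{j≠i} y_j into 2y, so 197.6 = 10y and y = 19.76.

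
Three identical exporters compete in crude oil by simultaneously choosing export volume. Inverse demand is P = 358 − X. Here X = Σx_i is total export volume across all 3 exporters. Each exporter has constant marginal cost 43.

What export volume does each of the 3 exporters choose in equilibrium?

78.75

A representative exporter's profit is π_i = x_i(358 − X) − 43x_i, with X = x_i + Σ_{j≠i} x_j.
First-order condition: 315 − 2x_i − Σ_{j≠i} x_j = 0.
With identical exporters, set every x_j = x: then 315 − 2x − 2x = 0, i.e. x = 315/4 = 78.75.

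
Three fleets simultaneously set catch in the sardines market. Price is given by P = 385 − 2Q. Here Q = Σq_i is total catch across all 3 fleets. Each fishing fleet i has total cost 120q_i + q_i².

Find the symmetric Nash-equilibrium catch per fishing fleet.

26.5

A representative fishing fleet's profit is π_i = q_i(385 − 2Q) − 120q_i − q_i², with Q = q_i + Σ_{j≠i} q_j.
First-order condition: 265 − 6q_i − 2Σ_{j≠i} q_j = 0.
In a symmetric equilibrium every fishing fleet chooses the same q, so Σ_{j≠i} q_j = 2q. The condition becomes 265 − 10q = 0, giving q = 265/10 = 26.5.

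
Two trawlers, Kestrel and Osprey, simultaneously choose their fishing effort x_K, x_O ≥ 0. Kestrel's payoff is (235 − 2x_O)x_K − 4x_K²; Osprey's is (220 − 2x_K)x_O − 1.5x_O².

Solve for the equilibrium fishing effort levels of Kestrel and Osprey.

13.25, 64.5

Expanding Kestrel's payoff: 235x_K − 2x_Ox_K − 4x_K².
∂π/∂x_K = 235 − 2x_O − 8x_K = 0, so x_K = 29.375 − 0.25x_O.
Likewise for Osprey: x_O = 220/3 − (2/3)x_K.
Substituting the second reaction function into the first: x_K = 29.375 − 0.25(220/3 − (2/3)x_K), which gives (5/6)x_K = 265/24 ⇒ x_K = 13.25.
Then x_O = 220/3 − (2/3)·13.25 = 64.5.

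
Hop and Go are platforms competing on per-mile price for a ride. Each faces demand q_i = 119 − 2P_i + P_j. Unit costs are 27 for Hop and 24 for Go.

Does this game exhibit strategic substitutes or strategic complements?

strategic complements

Hop's profit: π = (P_{Hop} − 27)(119 − 2P_{Hop} + P_{Go}).
∂π/∂P_{Hop} = 173 − 4P_{Hop} + P_{Go} = 0 ⇒ P_{Hop} = 43.25 + 0.25P_{Go}.
The best-response slope dP_{Hop}/dP_{Go} = 0.25 > 0: the reaction function is upward-sloping, so the choices are strategic complements.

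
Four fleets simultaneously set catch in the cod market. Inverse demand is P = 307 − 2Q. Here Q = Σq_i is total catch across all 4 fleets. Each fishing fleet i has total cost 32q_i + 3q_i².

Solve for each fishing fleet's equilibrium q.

17.1875

A representative fishing fleet's profit is π_i = q_i(307 − 2Q) − 32q_i − 3q_i², with Q = q_i + Σ_{j≠i} q_j.
First-order condition: 275 − 10q_i − 2Σ_{j≠i} q_j = 0.
With identical fishing fleets, set every q_j = q: then 275 − 10q − 6q = 0, i.e. q = 275/16 = 17.1875.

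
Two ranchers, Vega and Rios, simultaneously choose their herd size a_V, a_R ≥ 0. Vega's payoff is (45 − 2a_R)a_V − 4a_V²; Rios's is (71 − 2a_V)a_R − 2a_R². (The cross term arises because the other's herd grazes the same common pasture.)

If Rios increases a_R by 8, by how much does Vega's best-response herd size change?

Expanding Vega's payoff: 45a_V − 2a_Ra_V − 4a_V².
∂π/∂a_V = 45 − 2a_R − 8a_V = 0, so a_V = 5.625 − 0.25a_R.
The reaction-function slope is −0.25, so an 8-unit rise in a_R moves a_V by −0.25 × 8 = −2. Vega's best response falls — the actions are strategic substitutes.

-2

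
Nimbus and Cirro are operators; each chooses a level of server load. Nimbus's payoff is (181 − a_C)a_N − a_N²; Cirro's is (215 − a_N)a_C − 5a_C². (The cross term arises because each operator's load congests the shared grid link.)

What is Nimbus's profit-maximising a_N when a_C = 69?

Expanding Nimbus's payoff: 181a_N − a_Ca_N − a_N².
∂π/∂a_N = 181 − a_C − 2a_N = 0, so a_N = 90.5 − 0.5a_C.
At a_C = 69: a_N = 90.5 − 0.5·69 = 56.

56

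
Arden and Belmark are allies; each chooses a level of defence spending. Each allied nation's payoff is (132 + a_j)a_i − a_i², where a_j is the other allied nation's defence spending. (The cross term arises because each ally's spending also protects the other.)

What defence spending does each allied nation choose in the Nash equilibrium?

132

Arden's payoff is (132 + a_B)a_A − a_A².
∂π/∂a_A = 132 + a_B − 2a_A = 0, so a_A = 66 + 0.5a_B.
The game is symmetric, so in equilibrium a_B = a_A: the reaction function gives 0.5a_A = 66, hence a_A = 132.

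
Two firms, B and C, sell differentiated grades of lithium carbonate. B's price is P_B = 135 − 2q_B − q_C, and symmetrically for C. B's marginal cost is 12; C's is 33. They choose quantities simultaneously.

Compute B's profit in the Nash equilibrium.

Firm B's profit: π = q_B(135 − 2q_B − q_C) − 12q_B.
∂π/∂q_B = 123 − 4q_B − q_C = 0 ⇒ q_B = 30.75 − 0.25q_C.
Similarly q_C = 25.5 − 0.25q_B.
Solving the two reaction functions simultaneously: (1 − (−0.25)(−0.25))q_B = 30.75 − 0.25·25.5, so 0.9375q_B = 24.375 and q_B = 26.
Then q_C = 25.5 − 0.25·26 = 19.
P_B = 135 − 2·26 − 19 = 64.
Profit = (64 − 12)·26 = 1352.

1352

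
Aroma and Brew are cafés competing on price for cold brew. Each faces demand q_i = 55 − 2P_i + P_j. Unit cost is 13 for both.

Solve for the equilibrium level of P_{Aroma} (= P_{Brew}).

27

Aroma's profit: π = (P_{Aroma} − 13)(55 − 2P_{Aroma} + P_{Brew}).
∂π/∂P_{Aroma} = 81 − 4P_{Aroma} + P_{Brew} = 0 ⇒ P_{Aroma} = 20.25 + 0.25P_{Brew}.
By symmetry P_{Brew} = P_{Aroma}; substituting into the reaction function, 0.75P_{Aroma} = 20.25 and P_{Aroma} = 27.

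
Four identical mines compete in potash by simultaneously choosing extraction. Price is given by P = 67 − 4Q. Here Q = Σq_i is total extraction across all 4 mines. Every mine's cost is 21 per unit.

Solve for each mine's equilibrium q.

A representative mine's profit is π_i = q_i(67 − 4Q) − 21q_i, with Q = q_i + Σ_{j≠i} q_j.
First-order condition: 46 − 8q_i − 4Σ_{j≠i} q_j = 0.
With identical mines, set every q_j = q: then 46 − 8q − 12q = 0, i.e. q = 46/20 = 2.3.

2.3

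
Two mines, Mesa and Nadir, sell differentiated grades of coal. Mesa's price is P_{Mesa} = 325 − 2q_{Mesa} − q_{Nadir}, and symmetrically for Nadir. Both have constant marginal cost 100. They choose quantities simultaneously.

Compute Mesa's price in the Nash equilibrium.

Mine Mesa's profit: π = q_{Mesa}(325 − 2q_{Mesa} − q_{Nadir}) − 100q_{Mesa}.
∂π/∂q_{Mesa} = 225 − 4q_{Mesa} − q_{Nadir} = 0 ⇒ q_{Mesa} = 56.25 − 0.25q_{Nadir}.
By symmetry q_{Nadir} = q_{Mesa}; substituting into the reaction function, 1.25q_{Mesa} = 56.25 and q_{Mesa} = 45.
P_{Mesa} = 325 − 2·45 − 45 = 190.

190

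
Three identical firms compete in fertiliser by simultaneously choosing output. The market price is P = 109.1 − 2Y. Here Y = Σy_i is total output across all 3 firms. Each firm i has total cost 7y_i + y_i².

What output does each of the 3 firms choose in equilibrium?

A representative firm's profit is π_i = y_i(109.1 − 2Y) − 7y_i − y_i², with Y = y_i + Σ_{j≠i} y_j.
First-order condition: 102.1 − 6y_i − 2Σ_{j≠i} y_j = 0.
Imposing symmetry (y_j = y for all j) turns Σ_{j≠i} y_j into 2y, so 102.1 = 10y and y = 10.21.

10.21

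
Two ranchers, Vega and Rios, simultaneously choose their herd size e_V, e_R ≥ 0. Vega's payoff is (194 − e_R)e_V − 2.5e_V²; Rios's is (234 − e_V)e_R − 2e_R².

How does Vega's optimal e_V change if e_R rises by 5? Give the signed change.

-1

Expanding Vega's payoff: 194e_V − e_Re_V − 2.5e_V².
∂π/∂e_V = 194 − e_R − 5e_V = 0, so e_V = 38.8 − 0.2e_R.
The reaction-function slope is −0.2, so a 5-unit rise in e_R moves e_V by −0.2 × 5 = −1. Vega's best response falls — the actions are strategic substitutes.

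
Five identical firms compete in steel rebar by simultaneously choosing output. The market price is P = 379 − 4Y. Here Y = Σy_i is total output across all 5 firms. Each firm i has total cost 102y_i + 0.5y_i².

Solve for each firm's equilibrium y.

A representative firm's profit is π_i = y_i(379 − 4Y) − 102y_i − 0.5y_i², with Y = y_i + Σ_{j≠i} y_j.
First-order condition: 277 − 9y_i − 4Σ_{j≠i} y_j = 0.
With identical firms, set every y_j = y: then 277 − 9y − 16y = 0, i.e. y = 277/25 = 11.08.

11.08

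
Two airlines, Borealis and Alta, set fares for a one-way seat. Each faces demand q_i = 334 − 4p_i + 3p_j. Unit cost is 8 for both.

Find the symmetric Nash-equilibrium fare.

Borealis's profit: π = (p_{Borealis} − 8)(334 − 4p_{Borealis} + 3p_{Alta}).
∂π/∂p_{Borealis} = 366 − 8p_{Borealis} + 3p_{Alta} = 0 ⇒ p_{Borealis} = 45.75 + 0.375p_{Alta}.
Setting p_{Borealis} = p_{Alta} in the reaction function: p_{Borealis} = 45.75 + 0.375p_{Borealis}, so p_{Borealis} = 45.75 / 0.625 = 73.2.

73.2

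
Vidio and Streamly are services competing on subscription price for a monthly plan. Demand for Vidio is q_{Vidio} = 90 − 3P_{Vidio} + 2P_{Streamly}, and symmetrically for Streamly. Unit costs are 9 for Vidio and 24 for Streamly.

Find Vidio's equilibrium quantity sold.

69.1875

Vidio's profit: π = (P_{Vidio} − 9)(90 − 3P_{Vidio} + 2P_{Streamly}).
∂π/∂P_{Vidio} = 117 − 6P_{Vidio} + 2P_{Streamly} = 0 ⇒ P_{Vidio} = 19.5 + (1/3)P_{Streamly}.
Similarly P_{Streamly} = 27 + (1/3)P_{Vidio}.
Solving the two reaction functions simultaneously: (1 − (1/3)(1/3))P_{Vidio} = 19.5 + (1/3)·27, so (8/9)P_{Vidio} = 28.5 and P_{Vidio} = 32.0625.
Then P_{Streamly} = 27 + (1/3)·32.0625 = 37.6875.
q_{Vidio} = 90 − 3·32.0625 + 2·37.6875 = 69.1875.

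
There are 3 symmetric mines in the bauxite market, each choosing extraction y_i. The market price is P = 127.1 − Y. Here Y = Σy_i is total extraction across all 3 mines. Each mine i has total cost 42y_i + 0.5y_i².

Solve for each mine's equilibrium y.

17.02

A representative mine's profit is π_i = y_i(127.1 − Y) − 42y_i − 0.5y_i², with Y = y_i + Σ_{j≠i} y_j.
First-order condition: 85.1 − 3y_i − Σ_{j≠i} y_j = 0.
With identical mines, set every y_j = y: then 85.1 − 3y − 2y = 0, i.e. y = 85.1/5 = 17.02.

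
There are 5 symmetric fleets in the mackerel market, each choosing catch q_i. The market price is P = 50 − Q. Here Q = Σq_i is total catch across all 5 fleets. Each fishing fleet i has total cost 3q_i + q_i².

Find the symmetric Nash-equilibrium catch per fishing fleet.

A representative fishing fleet's profit is π_i = q_i(50 − Q) − 3q_i − q_i², with Q = q_i + Σ_{j≠i} q_j.
First-order condition: 47 − 4q_i − Σ_{j≠i} q_j = 0.
With identical fishing fleets, set every q_j = q: then 47 − 4q − 4q = 0, i.e. q = 47/8 = 5.875.

5.875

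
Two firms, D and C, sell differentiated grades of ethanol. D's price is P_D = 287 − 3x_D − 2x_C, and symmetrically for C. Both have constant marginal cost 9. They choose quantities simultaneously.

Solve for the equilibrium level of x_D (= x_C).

Firm D's profit: π = x_D(287 − 3x_D − 2x_C) − 9x_D.
∂π/∂x_D = 278 − 6x_D − 2x_C = 0 ⇒ x_D = 139/3 − (1/3)x_C.
The game is symmetric, so in equilibrium x_C = x_D: the reaction function gives (4/3)x_D = 139/3, hence x_D = 34.75.

34.75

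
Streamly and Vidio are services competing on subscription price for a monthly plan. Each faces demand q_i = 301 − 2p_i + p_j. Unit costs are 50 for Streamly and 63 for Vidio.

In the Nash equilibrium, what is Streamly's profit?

Streamly's profit: π = (p_{Streamly} − 50)(301 − 2p_{Streamly} + p_{Vidio}).
∂π/∂p_{Streamly} = 401 − 4p_{Streamly} + p_{Vidio} = 0 ⇒ p_{Streamly} = 100.25 + 0.25p_{Vidio}.
Similarly p_{Vidio} = 106.75 + 0.25p_{Streamly}.
Solving the two reaction functions simultaneously: (1 − (0.25)(0.25))p_{Streamly} = 100.25 + 0.25·106.75, so 0.9375p_{Streamly} = 126.9375 and p_{Streamly} = 135.4.
Then p_{Vidio} = 106.75 + 0.25·135.4 = 140.6.
q_{Streamly} = 301 − 2·135.4 + 140.6 = 170.8.
Profit = (135.4 − 50)·170.8 = 14586.32.

14586.32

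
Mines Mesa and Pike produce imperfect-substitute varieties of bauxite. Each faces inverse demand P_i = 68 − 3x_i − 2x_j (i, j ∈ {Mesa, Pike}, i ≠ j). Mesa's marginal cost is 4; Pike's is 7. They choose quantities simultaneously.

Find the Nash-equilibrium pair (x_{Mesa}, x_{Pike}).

8.1875, 7.4375

Mine Mesa's profit: π = x_{Mesa}(68 − 3x_{Mesa} − 2x_{Pike}) − 4x_{Mesa}.
∂π/∂x_{Mesa} = 64 − 6x_{Mesa} − 2x_{Pike} = 0 ⇒ x_{Mesa} = 32/3 − (1/3)x_{Pike}.
Similarly x_{Pike} = 61/6 − (1/3)x_{Mesa}.
Solving the two reaction functions simultaneously: (1 − (−1/3)(−1/3))x_{Mesa} = 32/3 − (1/3)·(61/6), so (8/9)x_{Mesa} = 131/18 and x_{Mesa} = 8.1875.
Then x_{Pike} = 61/6 − (1/3)·8.1875 = 7.4375.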